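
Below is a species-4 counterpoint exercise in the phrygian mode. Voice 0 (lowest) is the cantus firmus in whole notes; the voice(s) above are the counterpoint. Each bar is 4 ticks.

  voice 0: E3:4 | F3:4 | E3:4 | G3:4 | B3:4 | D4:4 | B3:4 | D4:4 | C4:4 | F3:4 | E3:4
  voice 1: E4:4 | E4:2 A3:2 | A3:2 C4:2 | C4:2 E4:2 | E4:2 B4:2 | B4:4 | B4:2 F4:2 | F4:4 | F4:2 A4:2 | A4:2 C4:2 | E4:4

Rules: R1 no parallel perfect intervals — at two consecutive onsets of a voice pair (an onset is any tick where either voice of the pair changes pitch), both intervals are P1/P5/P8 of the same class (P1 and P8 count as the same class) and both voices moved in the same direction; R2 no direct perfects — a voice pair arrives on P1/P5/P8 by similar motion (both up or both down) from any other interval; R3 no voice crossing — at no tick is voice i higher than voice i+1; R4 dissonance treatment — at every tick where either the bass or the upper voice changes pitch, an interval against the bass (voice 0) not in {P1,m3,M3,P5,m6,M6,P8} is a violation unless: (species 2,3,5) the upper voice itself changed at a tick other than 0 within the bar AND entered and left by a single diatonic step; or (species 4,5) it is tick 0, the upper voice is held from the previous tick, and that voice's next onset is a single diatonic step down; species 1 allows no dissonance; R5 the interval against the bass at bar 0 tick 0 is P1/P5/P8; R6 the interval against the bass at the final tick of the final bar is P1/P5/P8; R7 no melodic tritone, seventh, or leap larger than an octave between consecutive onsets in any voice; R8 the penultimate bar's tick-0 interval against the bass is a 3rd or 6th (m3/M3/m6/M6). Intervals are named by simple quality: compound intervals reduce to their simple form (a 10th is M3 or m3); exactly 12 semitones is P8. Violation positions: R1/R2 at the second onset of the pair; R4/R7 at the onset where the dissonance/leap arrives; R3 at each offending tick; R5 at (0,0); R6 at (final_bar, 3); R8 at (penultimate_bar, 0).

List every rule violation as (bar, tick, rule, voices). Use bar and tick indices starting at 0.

bar 0: v0=E3 v1=E4 downbeat P8
bar 1: v0=F3 v1=E4 downbeat M7
bar 2: v0=E3 v1=A3 downbeat P4
bar 3: v0=G3 v1=C4 downbeat P4
bar 4: v0=B3 v1=E4 downbeat P4
bar 5: v0=D4 v1=B4 downbeat M6
bar 6: v0=B3 v1=B4 downbeat P8
bar 7: v0=D4 v1=F4 downbeat m3
bar 8: v0=C4 v1=F4 downbeat P4
bar 9: v0=F3 v1=A4 downbeat M3
bar 10: v0=E3 v1=E4 downbeat P8
  -> R4 @ bar 1 tick 0 v(0, 1): F3/E4 M7 untreated
  -> R4 @ bar 2 tick 0 v(0, 1): E3/A3 P4 untreated
  -> R4 @ bar 3 tick 0 v(0, 1): G3/C4 P4 untreated
  -> R4 @ bar 4 tick 0 v(0, 1): B3/E4 P4 untreated
  -> R4 @ bar 6 tick 2 v(0, 1): B3/F4 TT untreated
  -> R7 @ bar 6 tick 2 v(1,): B4->F4 leap 6st
  -> R4 @ bar 8 tick 0 v(0, 1): C4/F4 P4 untreated

(1, 0, R4, (0, 1))
(2, 0, R4, (0, 1))
(3, 0, R4, (0, 1))
(4, 0, R4, (0, 1))
(6, 2, R4, (0, 1))
(6, 2, R7, (1,))
(8, 0, R4, (0, 1))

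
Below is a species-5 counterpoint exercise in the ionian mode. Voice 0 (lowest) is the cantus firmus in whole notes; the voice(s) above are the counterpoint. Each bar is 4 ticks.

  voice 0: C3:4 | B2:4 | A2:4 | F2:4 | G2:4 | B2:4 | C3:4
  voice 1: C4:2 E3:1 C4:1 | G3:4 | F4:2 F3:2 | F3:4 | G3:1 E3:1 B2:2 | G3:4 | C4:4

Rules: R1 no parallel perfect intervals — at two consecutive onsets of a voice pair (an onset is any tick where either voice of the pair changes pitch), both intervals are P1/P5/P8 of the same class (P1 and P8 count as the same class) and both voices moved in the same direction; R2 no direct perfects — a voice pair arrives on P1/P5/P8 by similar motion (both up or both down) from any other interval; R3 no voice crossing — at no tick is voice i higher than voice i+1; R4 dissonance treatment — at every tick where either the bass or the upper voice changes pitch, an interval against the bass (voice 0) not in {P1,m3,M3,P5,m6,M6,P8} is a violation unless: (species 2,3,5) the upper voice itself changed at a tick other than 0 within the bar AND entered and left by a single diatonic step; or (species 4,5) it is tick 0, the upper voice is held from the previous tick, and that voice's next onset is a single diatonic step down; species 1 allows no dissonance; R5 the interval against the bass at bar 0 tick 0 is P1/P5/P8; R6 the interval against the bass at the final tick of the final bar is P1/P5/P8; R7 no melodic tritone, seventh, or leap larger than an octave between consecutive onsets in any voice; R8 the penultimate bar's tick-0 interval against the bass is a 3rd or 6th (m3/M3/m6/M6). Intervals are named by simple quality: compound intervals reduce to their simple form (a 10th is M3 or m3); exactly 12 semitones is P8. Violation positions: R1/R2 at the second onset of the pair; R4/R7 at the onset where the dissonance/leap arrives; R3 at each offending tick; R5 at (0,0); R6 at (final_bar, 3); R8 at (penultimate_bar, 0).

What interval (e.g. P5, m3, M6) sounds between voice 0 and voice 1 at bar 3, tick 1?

P8

voice 0=F2 voice 1=F3 -> P8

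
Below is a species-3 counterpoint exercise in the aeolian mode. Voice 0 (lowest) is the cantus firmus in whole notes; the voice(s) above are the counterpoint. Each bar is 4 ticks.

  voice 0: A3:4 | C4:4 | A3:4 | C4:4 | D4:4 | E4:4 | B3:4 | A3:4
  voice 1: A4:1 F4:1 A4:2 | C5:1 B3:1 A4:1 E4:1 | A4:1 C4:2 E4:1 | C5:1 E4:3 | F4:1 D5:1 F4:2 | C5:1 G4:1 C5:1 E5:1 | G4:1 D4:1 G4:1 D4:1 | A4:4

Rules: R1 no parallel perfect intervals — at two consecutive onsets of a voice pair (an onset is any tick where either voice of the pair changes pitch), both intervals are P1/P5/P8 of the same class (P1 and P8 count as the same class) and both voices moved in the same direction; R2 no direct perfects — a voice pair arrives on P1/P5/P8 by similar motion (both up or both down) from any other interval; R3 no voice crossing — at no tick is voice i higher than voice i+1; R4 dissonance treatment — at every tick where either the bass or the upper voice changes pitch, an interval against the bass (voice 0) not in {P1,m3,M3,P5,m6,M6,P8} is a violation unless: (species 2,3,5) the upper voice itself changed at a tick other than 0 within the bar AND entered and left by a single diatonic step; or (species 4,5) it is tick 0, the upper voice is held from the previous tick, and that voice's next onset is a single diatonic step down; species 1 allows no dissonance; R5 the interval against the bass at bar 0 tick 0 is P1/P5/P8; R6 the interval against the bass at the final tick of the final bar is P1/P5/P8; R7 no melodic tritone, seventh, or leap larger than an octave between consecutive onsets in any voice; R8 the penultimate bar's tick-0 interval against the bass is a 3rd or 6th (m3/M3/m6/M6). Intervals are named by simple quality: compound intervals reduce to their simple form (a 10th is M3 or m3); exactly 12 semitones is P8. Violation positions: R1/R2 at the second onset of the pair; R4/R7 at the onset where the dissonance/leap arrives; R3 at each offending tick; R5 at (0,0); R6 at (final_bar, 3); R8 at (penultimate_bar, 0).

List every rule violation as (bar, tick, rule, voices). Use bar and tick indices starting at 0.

(1, 0, R1, (0, 1))
(1, 1, R3, (0, 1))
(1, 1, R4, (0, 1))
(1, 1, R7, (1,))
(1, 2, R7, (1,))
(3, 0, R2, (0, 1))

bar 0: v0=A3 v1=A4 downbeat P8
bar 1: v0=C4 v1=C5 downbeat P8
bar 2: v0=A3 v1=A4 downbeat P8
bar 3: v0=C4 v1=C5 downbeat P8
bar 4: v0=D4 v1=F4 downbeat m3
bar 5: v0=E4 v1=C5 downbeat m6
bar 6: v0=B3 v1=G4 downbeat m6
bar 7: v0=A3 v1=A4 downbeat P8
  -> R1 @ bar 1 tick 0 v(0, 1): A3/A4 P8 -> C4/C5 P8 similar
  -> R3 @ bar 1 tick 1 v(0, 1): C4 above B3
  -> R4 @ bar 1 tick 1 v(0, 1): C4/B3 m2 untreated
  -> R7 @ bar 1 tick 1 v(1,): C5->B3 leap 13st
  -> R7 @ bar 1 tick 2 v(1,): B3->A4 leap 10st
  -> R2 @ bar 3 tick 0 v(0, 1): A3/E4 P5 -> C4/C5 P8 similar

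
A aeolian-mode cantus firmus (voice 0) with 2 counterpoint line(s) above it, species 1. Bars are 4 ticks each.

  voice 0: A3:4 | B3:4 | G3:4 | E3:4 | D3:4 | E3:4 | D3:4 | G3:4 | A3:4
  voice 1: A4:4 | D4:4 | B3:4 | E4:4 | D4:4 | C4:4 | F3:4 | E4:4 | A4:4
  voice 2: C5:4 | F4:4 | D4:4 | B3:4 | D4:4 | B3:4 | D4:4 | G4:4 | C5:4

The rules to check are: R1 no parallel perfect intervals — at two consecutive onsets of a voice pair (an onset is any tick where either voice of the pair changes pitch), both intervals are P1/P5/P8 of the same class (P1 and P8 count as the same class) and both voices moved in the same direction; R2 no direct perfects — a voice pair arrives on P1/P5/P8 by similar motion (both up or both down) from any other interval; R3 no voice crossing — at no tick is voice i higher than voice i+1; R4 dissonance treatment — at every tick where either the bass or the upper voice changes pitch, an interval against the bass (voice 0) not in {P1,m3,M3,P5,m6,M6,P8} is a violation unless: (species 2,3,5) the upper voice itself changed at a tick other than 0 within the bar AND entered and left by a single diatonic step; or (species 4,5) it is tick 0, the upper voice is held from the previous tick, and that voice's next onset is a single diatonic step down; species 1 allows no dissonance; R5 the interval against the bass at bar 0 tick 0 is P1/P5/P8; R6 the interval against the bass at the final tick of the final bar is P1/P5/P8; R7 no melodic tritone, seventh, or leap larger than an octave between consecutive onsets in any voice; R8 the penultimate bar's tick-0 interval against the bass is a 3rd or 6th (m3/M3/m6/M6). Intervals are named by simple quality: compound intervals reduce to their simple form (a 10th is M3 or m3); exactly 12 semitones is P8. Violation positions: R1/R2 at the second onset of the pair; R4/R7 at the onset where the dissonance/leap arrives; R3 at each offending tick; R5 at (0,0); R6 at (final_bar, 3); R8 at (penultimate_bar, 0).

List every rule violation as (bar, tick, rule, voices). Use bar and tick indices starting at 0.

bar 0: v0=A3 v1=A4 v2=C5 downbeat m3
bar 1: v0=B3 v1=D4 v2=F4 downbeat TT
bar 2: v0=G3 v1=B3 v2=D4 downbeat P5
bar 3: v0=E3 v1=E4 v2=B3 downbeat P5
bar 4: v0=D3 v1=D4 v2=D4 downbeat P8
bar 5: v0=E3 v1=C4 v2=B3 downbeat P5
bar 6: v0=D3 v1=F3 v2=D4 downbeat P8
bar 7: v0=G3 v1=E4 v2=G4 downbeat P8
bar 8: v0=A3 v1=A4 v2=C5 downbeat m3
  -> R5 @ bar 0 tick 0 v(0, 2): opens on m3
  -> R4 @ bar 1 tick 0 v(0, 2): B3/F4 TT untreated
  -> R2 @ bar 2 tick 0 v(0, 2): B3/F4 TT -> G3/D4 P5 similar
  -> R1 @ bar 3 tick 0 v(0, 2): G3/D4 P5 -> E3/B3 P5 similar
  -> R3 @ bar 3 tick 0 v(1, 2): E4 above B3
  -> R3 @ bar 3 tick 1 v(1, 2): E4 above B3
  -> R3 @ bar 3 tick 2 v(1, 2): E4 above B3
  -> R3 @ bar 3 tick 3 v(1, 2): E4 above B3
  -> R1 @ bar 4 tick 0 v(0, 1): E3/E4 P8 -> D3/D4 P8 similar
  -> R3 @ bar 5 tick 0 v(1, 2): C4 above B3
  -> R3 @ bar 5 tick 1 v(1, 2): C4 above B3
  -> R3 @ bar 5 tick 2 v(1, 2): C4 above B3
  -> R3 @ bar 5 tick 3 v(1, 2): C4 above B3
  -> R1 @ bar 7 tick 0 v(0, 2): D3/D4 P8 -> G3/G4 P8 similar
  -> R7 @ bar 7 tick 0 v(1,): F3->E4 leap 11st
  -> R8 @ bar 7 tick 0 v(0, 2): penult P8 not 3rd/6th
  -> R2 @ bar 8 tick 0 v(0, 1): G3/E4 M6 -> A3/A4 P8 similar
  -> R6 @ bar 8 tick 3 v(0, 2): closes on m3

(0, 0, R5, (0, 2))
(1, 0, R4, (0, 2))
(2, 0, R2, (0, 2))
(3, 0, R1, (0, 2))
(3, 0, R3, (1, 2))
(3, 1, R3, (1, 2))
(3, 2, R3, (1, 2))
(3, 3, R3, (1, 2))
(4, 0, R1, (0, 1))
(5, 0, R3, (1, 2))
(5, 1, R3, (1, 2))
(5, 2, R3, (1, 2))
(5, 3, R3, (1, 2))
(7, 0, R1, (0, 2))
(7, 0, R7, (1,))
(7, 0, R8, (0, 2))
(8, 0, R2, (0, 1))
(8, 3, R6, (0, 2))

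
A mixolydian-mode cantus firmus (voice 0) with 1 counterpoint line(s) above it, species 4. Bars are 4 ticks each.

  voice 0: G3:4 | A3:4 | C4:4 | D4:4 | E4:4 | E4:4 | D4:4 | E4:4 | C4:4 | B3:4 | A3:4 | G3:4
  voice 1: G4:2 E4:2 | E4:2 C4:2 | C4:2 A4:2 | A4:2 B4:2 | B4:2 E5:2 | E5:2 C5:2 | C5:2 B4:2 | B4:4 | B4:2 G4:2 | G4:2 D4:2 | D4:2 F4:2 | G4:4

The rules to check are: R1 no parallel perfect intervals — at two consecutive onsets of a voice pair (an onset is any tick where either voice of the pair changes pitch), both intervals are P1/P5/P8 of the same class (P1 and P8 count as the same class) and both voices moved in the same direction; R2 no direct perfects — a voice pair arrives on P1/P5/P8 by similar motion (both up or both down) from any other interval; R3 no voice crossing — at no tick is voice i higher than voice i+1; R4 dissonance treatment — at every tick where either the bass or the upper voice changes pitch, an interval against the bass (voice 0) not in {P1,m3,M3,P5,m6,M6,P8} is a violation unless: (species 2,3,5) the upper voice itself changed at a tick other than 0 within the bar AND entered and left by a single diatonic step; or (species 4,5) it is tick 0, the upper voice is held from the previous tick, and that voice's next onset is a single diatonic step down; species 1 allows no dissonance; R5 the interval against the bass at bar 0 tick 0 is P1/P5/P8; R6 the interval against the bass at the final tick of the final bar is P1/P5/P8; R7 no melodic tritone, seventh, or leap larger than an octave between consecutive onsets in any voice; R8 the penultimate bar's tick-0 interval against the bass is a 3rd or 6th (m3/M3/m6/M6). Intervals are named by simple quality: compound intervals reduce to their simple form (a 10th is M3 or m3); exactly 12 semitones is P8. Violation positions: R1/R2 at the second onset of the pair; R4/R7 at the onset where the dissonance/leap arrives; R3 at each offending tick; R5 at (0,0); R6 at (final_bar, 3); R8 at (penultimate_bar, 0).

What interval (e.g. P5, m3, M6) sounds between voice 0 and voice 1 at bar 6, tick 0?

m7

voice 0=D4 voice 1=C5 -> m7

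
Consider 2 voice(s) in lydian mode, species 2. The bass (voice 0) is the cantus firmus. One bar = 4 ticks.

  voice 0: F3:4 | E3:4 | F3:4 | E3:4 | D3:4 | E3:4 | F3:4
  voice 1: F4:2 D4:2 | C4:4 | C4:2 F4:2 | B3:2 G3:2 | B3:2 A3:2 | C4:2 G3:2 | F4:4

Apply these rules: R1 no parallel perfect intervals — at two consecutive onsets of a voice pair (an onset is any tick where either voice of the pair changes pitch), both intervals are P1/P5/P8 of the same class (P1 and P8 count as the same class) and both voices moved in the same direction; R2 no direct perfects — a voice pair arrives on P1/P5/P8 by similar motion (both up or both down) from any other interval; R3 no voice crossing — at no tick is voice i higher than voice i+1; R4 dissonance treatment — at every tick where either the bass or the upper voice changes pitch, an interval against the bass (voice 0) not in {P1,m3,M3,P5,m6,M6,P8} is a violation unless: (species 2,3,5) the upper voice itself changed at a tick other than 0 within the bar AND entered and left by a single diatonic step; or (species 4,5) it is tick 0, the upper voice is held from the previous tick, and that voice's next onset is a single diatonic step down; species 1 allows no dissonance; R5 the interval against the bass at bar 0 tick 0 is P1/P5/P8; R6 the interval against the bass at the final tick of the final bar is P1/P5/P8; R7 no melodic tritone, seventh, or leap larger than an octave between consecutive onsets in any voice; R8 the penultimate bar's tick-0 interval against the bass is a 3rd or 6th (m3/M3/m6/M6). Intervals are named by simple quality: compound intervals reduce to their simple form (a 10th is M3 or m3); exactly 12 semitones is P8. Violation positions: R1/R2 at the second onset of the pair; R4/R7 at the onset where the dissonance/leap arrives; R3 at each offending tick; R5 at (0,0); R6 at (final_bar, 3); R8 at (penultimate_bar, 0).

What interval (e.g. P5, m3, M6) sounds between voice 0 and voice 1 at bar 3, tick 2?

m3

voice 0=E3 voice 1=G3 -> m3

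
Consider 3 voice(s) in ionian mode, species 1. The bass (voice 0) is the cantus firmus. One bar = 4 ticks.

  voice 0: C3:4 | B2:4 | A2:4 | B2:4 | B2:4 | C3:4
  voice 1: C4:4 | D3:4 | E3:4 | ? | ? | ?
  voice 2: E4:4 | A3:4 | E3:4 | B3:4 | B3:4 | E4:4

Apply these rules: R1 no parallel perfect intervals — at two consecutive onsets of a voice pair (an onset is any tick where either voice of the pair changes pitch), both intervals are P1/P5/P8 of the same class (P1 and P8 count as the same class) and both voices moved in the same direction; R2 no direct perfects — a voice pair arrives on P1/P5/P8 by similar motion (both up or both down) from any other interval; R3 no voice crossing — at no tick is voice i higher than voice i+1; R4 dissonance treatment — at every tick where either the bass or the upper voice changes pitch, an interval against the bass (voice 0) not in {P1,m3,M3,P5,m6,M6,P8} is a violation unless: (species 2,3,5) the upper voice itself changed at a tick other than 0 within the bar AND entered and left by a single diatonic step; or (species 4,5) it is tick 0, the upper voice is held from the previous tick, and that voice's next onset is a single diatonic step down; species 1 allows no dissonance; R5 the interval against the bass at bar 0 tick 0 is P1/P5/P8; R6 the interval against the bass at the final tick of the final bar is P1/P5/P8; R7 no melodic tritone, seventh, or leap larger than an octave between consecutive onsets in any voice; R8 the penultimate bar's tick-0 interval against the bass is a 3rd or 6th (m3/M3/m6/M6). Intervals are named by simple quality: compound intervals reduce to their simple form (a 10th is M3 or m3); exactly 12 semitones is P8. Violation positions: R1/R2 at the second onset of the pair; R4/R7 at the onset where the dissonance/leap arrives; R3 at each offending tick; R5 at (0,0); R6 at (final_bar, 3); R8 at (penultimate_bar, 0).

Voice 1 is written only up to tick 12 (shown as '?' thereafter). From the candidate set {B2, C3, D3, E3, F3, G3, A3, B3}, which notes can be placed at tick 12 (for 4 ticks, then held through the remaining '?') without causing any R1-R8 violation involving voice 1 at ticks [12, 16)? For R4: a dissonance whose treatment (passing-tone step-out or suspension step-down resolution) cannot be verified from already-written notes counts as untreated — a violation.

B2: legal
C3: violates R4
D3: legal
E3: violates R4
F3: violates R4
G3: legal
A3: violates R4
B3: violates R1,R2

{B2, D3, G3}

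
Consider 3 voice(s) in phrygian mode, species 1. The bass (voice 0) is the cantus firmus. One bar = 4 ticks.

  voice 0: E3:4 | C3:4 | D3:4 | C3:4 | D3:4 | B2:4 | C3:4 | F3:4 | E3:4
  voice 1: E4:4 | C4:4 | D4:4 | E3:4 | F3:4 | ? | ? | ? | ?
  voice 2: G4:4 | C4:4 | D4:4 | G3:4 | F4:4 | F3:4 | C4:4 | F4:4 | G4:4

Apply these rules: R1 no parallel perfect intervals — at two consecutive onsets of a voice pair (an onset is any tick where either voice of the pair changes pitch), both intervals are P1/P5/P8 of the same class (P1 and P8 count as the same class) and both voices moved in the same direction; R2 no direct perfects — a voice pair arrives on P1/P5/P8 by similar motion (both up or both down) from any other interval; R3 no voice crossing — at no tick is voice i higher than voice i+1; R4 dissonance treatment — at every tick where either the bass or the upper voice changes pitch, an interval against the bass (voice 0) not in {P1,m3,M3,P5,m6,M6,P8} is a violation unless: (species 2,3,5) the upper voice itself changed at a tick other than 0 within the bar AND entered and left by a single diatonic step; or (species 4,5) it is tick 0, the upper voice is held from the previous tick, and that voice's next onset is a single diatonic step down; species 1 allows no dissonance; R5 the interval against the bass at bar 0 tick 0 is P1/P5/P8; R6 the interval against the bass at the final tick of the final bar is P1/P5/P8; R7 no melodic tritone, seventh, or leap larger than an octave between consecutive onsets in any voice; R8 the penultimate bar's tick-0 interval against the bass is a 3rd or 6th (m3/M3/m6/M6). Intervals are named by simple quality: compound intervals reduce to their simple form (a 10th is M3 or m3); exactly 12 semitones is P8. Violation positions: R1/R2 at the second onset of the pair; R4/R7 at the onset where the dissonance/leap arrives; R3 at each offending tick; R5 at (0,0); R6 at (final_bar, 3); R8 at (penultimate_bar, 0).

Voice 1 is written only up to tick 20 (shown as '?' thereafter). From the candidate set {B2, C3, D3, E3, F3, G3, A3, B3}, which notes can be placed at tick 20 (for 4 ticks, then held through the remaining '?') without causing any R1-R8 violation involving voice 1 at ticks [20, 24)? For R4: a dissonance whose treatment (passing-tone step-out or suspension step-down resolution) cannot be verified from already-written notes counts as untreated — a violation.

B2: violates R2,R7
C3: violates R4
D3: legal
E3: violates R4
F3: violates R4
G3: violates R3
A3: violates R3,R4
B3: violates R3,R7

{D3}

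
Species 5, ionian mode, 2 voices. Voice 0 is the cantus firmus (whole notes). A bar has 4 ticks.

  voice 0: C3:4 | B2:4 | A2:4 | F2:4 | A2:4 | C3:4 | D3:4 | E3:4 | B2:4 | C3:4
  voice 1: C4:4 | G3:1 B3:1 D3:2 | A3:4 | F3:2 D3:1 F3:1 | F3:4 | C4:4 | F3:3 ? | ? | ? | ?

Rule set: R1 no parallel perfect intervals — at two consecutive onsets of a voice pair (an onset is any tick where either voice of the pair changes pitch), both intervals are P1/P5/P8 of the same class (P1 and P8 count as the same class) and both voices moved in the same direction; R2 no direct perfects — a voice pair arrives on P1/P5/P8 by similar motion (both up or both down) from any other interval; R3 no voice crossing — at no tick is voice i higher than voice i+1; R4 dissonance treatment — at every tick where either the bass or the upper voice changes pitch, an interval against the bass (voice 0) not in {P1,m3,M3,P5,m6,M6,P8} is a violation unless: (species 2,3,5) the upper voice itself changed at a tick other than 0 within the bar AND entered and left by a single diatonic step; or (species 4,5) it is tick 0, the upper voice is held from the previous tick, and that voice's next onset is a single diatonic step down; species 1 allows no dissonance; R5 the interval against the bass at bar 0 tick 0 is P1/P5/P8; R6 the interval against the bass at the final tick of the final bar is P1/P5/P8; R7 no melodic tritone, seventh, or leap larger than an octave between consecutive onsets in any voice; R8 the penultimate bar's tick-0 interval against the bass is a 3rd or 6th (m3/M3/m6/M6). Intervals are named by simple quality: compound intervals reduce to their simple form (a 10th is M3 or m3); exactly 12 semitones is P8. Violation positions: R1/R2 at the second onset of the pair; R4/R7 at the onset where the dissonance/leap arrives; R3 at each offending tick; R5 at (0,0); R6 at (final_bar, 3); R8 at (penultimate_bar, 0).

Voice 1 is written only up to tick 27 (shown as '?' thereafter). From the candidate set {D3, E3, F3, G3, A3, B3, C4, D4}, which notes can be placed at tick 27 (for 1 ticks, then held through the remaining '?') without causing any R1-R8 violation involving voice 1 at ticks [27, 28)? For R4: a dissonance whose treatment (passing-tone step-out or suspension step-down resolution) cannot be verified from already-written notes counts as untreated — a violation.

D3: legal
E3: violates R4
F3: legal
G3: violates R4
A3: legal
B3: violates R7
C4: violates R4
D4: legal

{A3, D3, D4, F3}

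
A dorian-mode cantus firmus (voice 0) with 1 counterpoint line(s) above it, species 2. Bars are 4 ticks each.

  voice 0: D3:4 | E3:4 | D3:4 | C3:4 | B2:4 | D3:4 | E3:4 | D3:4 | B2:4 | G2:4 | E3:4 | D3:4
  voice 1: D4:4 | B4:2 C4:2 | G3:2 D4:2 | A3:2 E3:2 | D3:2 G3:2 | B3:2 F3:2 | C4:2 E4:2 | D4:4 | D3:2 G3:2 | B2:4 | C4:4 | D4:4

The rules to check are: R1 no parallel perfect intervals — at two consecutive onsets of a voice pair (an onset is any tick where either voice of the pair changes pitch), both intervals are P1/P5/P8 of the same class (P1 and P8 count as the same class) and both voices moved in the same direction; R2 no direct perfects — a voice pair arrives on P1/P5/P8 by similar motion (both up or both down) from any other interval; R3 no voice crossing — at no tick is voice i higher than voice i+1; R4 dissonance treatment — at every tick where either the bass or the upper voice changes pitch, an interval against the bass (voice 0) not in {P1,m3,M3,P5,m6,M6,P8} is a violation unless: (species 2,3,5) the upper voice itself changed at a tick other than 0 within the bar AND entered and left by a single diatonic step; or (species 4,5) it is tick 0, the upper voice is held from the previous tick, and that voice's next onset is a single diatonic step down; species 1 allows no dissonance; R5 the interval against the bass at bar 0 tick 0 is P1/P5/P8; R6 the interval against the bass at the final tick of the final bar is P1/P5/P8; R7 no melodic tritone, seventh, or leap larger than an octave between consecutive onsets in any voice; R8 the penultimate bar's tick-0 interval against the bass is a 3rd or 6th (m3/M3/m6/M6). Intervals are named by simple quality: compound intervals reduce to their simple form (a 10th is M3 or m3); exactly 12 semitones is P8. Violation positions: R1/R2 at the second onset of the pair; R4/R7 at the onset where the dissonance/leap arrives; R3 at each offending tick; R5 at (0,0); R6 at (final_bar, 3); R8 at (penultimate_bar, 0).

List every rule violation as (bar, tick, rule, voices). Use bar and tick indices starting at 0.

(1, 0, R2, (0, 1))
(1, 2, R7, (1,))
(2, 0, R4, (0, 1))
(5, 2, R7, (1,))
(7, 0, R1, (0, 1))
(10, 0, R7, (1,))

bar 0: v0=D3 v1=D4 downbeat P8
bar 1: v0=E3 v1=B4 downbeat P5
bar 2: v0=D3 v1=G3 downbeat P4
bar 3: v0=C3 v1=A3 downbeat M6
bar 4: v0=B2 v1=D3 downbeat m3
bar 5: v0=D3 v1=B3 downbeat M6
bar 6: v0=E3 v1=C4 downbeat m6
bar 7: v0=D3 v1=D4 downbeat P8
bar 8: v0=B2 v1=D3 downbeat m3
bar 9: v0=G2 v1=B2 downbeat M3
bar 10: v0=E3 v1=C4 downbeat m6
bar 11: v0=D3 v1=D4 downbeat P8
  -> R2 @ bar 1 tick 0 v(0, 1): D3/D4 P8 -> E3/B4 P5 similar
  -> R7 @ bar 1 tick 2 v(1,): B4->C4 leap 11st
  -> R4 @ bar 2 tick 0 v(0, 1): D3/G3 P4 untreated
  -> R7 @ bar 5 tick 2 v(1,): B3->F3 leap 6st
  -> R1 @ bar 7 tick 0 v(0, 1): E3/E4 P8 -> D3/D4 P8 similar
  -> R7 @ bar 10 tick 0 v(1,): B2->C4 leap 13st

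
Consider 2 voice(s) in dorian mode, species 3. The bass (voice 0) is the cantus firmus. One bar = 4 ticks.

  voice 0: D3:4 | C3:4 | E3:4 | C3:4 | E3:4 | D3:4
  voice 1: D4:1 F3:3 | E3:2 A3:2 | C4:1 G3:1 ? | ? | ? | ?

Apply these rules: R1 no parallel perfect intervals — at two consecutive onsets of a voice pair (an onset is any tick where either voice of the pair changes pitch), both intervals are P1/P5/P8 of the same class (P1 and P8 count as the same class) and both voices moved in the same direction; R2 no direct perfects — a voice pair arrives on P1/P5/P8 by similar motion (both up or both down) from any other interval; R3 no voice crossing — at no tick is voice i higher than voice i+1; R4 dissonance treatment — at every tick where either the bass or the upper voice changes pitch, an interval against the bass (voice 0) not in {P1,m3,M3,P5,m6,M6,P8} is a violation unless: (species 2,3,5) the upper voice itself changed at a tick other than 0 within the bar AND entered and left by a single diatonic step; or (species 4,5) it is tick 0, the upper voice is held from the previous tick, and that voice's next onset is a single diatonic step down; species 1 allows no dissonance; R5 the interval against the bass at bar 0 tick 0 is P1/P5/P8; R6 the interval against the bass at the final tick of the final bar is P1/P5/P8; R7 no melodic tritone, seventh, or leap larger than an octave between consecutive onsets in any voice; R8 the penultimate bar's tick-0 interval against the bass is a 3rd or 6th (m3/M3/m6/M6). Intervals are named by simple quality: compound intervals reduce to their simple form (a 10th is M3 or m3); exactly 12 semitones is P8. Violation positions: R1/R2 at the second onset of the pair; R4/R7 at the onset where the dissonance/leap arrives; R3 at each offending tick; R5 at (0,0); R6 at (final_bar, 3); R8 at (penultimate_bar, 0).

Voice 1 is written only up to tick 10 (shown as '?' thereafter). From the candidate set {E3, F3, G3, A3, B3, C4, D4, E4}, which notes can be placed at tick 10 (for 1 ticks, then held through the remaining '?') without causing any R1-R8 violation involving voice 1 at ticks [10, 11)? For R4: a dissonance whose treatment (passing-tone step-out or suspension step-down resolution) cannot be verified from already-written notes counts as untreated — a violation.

E3: legal
F3: violates R4
G3: legal
A3: violates R4
B3: legal
C4: legal
D4: violates R4
E4: legal

{B3, C4, E3, E4, G3}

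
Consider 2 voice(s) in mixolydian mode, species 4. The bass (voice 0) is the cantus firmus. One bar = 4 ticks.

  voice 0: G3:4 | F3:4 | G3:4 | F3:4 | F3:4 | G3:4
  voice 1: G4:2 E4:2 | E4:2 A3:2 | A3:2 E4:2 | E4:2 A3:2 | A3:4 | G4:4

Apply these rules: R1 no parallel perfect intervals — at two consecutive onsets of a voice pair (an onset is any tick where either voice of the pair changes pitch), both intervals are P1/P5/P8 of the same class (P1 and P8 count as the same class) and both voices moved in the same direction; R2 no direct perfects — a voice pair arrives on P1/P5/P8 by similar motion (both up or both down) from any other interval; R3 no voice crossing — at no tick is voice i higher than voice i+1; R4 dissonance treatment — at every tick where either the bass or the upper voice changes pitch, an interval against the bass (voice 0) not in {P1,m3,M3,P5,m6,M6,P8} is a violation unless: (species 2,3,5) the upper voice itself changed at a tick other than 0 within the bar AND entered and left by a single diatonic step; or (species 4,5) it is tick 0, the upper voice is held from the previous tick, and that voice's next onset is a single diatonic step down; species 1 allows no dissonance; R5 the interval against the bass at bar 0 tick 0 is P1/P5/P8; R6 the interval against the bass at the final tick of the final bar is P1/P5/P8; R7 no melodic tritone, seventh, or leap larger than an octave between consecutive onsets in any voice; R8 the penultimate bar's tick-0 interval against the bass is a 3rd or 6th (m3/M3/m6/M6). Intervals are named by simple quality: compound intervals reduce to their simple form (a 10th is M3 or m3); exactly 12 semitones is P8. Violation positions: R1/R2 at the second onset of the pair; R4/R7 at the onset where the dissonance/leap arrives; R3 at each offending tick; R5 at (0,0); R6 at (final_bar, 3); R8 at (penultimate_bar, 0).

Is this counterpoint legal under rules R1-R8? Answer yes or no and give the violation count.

bar 0: v0=G3 v1=G4 (P8)
bar 1: v0=F3 v1=E4 (M7)
bar 2: v0=G3 v1=A3 (M2)
bar 3: v0=F3 v1=E4 (M7)
bar 4: v0=F3 v1=A3 (M3)
bar 5: v0=G3 v1=G4 (P8)
  R4 @ bar1.0: F3/E4 M7 untreated
  R4 @ bar2.0: G3/A3 M2 untreated
  R4 @ bar3.0: F3/E4 M7 untreated
  R2 @ bar5.0: F3/A3 M3 -> G3/G4 P8 similar
  R7 @ bar5.0: A3->G4 leap 10st

No (5 violations)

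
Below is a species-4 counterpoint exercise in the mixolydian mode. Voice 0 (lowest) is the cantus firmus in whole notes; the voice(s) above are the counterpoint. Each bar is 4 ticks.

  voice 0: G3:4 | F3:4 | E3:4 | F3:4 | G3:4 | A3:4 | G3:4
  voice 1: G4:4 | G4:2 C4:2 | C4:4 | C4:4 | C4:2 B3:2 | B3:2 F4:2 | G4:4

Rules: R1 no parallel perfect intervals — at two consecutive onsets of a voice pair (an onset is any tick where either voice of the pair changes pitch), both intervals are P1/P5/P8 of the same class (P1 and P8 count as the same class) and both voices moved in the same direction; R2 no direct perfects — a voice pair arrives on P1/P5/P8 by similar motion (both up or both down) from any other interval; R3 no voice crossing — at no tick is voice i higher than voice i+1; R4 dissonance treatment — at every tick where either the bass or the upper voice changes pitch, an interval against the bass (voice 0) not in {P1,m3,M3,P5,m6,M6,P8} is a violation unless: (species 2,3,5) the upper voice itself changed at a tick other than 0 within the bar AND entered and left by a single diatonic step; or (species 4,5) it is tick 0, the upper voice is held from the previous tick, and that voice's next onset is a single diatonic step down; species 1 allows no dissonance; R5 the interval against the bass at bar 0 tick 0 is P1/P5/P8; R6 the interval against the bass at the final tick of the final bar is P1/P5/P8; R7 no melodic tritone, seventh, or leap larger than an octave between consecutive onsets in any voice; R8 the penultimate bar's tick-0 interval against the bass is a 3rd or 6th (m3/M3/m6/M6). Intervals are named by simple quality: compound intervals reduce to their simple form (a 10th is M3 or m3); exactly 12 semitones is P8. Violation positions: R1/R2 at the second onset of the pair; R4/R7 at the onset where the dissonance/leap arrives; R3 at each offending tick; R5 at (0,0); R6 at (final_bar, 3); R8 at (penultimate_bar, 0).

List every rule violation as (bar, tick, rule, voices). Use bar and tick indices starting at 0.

(1, 0, R4, (0, 1))
(5, 0, R4, (0, 1))
(5, 0, R8, (0, 1))
(5, 2, R7, (1,))

bar 0: v0=G3 v1=G4 downbeat P8
bar 1: v0=F3 v1=G4 downbeat M2
bar 2: v0=E3 v1=C4 downbeat m6
bar 3: v0=F3 v1=C4 downbeat P5
bar 4: v0=G3 v1=C4 downbeat P4
bar 5: v0=A3 v1=B3 downbeat M2
bar 6: v0=G3 v1=G4 downbeat P8
  -> R4 @ bar 1 tick 0 v(0, 1): F3/G4 M2 untreated
  -> R4 @ bar 5 tick 0 v(0, 1): A3/B3 M2 untreated
  -> R8 @ bar 5 tick 0 v(0, 1): penult M2 not 3rd/6th
  -> R7 @ bar 5 tick 2 v(1,): B3->F4 leap 6st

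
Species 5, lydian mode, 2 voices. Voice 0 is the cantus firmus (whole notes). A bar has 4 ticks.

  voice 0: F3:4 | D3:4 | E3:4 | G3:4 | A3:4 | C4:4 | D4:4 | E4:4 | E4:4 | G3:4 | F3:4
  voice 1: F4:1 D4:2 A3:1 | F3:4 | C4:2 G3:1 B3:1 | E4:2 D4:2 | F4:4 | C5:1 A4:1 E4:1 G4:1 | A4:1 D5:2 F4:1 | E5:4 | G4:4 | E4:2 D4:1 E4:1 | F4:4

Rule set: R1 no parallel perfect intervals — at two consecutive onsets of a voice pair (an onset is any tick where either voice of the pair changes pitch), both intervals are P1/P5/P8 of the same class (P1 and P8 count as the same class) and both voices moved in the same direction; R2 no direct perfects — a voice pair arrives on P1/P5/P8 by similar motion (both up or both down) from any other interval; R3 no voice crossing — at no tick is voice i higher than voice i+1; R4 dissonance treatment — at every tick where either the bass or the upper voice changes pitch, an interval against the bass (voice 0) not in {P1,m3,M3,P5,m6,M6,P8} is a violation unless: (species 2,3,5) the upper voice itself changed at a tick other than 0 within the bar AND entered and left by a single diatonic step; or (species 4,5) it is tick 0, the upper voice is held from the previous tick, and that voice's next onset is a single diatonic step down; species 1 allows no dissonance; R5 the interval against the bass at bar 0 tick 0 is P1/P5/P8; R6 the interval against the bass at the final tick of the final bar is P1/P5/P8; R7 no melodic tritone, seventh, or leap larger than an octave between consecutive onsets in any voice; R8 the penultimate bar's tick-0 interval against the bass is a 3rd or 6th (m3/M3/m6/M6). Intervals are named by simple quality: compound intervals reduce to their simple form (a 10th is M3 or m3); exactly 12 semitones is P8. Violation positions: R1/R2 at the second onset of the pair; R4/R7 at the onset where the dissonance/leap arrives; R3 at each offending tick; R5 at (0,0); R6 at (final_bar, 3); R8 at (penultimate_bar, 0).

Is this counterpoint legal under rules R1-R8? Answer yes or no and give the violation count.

bar 0: v0=F3 v1=F4 (P8)
bar 1: v0=D3 v1=F3 (m3)
bar 2: v0=E3 v1=C4 (m6)
bar 3: v0=G3 v1=E4 (M6)
bar 4: v0=A3 v1=F4 (m6)
bar 5: v0=C4 v1=C5 (P8)
bar 6: v0=D4 v1=A4 (P5)
bar 7: v0=E4 v1=E5 (P8)
bar 8: v0=E4 v1=G4 (m3)
bar 9: v0=G3 v1=E4 (M6)
bar 10: v0=F3 v1=F4 (P8)
  R2 @ bar5.0: A3/F4 m6 -> C4/C5 P8 similar
  R1 @ bar6.0: C4/G4 P5 -> D4/A4 P5 similar
  R2 @ bar7.0: D4/F4 m3 -> E4/E5 P8 similar
  R7 @ bar7.0: F4->E5 leap 11st

No (4 violations)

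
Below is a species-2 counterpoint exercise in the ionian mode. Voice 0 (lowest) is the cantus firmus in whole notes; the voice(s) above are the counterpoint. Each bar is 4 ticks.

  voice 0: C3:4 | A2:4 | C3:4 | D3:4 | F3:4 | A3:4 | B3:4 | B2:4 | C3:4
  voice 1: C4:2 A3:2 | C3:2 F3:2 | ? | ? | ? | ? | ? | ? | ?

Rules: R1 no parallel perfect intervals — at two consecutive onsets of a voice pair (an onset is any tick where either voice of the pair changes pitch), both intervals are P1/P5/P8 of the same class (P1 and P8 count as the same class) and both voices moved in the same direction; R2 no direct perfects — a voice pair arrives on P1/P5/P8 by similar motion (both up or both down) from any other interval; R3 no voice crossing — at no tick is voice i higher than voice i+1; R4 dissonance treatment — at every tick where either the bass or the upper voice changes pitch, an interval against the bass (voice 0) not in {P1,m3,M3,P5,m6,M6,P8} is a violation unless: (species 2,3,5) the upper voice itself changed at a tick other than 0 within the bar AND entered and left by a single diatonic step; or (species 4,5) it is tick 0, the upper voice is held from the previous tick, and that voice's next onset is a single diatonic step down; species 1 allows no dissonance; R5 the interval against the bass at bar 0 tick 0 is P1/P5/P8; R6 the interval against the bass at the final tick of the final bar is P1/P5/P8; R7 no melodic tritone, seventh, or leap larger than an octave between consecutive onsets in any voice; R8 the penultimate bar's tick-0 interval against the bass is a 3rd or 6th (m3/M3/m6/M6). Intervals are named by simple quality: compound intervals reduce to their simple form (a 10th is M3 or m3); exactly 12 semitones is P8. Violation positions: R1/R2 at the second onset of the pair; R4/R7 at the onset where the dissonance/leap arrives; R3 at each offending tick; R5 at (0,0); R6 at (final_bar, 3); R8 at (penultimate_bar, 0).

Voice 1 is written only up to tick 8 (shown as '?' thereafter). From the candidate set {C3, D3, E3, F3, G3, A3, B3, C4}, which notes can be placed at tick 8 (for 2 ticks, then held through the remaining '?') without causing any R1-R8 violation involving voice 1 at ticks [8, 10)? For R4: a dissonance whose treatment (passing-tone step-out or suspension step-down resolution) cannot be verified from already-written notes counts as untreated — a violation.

{A3, C3, E3}

C3: legal
D3: violates R4
E3: legal
F3: violates R4
G3: violates R2
A3: legal
B3: violates R4,R7
C4: violates R2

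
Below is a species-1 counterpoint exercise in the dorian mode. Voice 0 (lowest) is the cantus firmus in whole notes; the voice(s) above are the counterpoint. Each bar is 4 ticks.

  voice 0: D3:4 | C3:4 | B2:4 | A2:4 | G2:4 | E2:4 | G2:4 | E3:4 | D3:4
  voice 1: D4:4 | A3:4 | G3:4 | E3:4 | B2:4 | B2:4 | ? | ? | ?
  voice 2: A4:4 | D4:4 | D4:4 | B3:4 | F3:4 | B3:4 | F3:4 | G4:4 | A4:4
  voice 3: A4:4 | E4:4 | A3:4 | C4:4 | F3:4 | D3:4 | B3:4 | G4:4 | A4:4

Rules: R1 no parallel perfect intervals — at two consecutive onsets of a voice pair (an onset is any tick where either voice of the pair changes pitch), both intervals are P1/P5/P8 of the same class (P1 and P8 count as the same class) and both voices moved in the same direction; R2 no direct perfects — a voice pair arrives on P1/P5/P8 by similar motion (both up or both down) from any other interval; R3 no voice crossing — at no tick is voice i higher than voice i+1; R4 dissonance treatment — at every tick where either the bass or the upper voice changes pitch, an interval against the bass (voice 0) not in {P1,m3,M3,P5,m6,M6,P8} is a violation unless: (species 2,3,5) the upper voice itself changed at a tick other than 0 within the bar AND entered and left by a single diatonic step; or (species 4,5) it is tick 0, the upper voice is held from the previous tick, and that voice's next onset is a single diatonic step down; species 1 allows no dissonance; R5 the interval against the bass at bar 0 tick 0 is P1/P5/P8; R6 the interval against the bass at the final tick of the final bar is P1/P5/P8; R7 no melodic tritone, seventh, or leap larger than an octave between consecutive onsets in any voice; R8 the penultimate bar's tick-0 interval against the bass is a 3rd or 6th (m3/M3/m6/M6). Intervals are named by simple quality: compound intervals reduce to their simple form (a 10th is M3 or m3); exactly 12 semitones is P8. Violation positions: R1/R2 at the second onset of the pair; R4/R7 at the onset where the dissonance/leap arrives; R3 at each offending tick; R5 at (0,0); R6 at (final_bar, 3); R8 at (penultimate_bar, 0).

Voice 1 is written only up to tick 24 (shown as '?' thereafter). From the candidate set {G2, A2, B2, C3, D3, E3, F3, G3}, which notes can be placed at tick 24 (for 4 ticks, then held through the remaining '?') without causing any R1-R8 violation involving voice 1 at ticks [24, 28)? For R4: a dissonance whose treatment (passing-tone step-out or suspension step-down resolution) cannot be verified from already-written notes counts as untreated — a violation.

{B2, G2}

G2: legal
A2: violates R4
B2: legal
C3: violates R4
D3: violates R1
E3: violates R2
F3: violates R4,R7
G3: violates R2,R3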